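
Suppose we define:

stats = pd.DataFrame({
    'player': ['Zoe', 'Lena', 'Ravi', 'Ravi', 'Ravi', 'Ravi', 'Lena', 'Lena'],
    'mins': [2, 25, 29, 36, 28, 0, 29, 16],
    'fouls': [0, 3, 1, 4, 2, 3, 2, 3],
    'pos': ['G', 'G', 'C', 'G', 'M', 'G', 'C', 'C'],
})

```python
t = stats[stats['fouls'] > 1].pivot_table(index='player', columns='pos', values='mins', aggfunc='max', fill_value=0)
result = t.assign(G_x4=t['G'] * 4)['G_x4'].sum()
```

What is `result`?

244

filter rows where fouls > 1:
  player  mins  fouls pos
1   Lena    25      3   G
3   Ravi    36      4   G
4   Ravi    28      2   M
5   Ravi     0      3   G
6   Lena    29      2   C
7   Lena    16      3   C
pivot: rows=player, cols=pos, max(mins):
pos      C   G   M
player            
Lena    29  25   0
Ravi     0  36  28
add column G_x4 = t['G'] * 4:
pos      C   G   M  G_x4
player                  
Lena    29  25   0   100
Ravi     0  36  28   144
Finally, sum of column 'G_x4' = 244.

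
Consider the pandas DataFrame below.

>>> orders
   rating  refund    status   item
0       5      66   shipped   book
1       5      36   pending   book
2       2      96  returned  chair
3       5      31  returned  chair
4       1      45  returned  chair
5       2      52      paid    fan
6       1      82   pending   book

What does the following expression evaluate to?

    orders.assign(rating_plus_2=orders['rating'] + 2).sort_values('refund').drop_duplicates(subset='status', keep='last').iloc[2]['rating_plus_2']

add column rating_plus_2 = orders['rating'] + 2:
   rating  refund    status   item  rating_plus_2
0       5      66   shipped   book              7
1       5      36   pending   book              7
2       2      96  returned  chair              4
3       5      31  returned  chair              7
4       1      45  returned  chair              3
5       2      52      paid    fan              4
6       1      82   pending   book              3
sort by refund:
   rating  refund    status   item  rating_plus_2
3       5      31  returned  chair              7
1       5      36   pending   book              7
4       1      45  returned  chair              3
5       2      52      paid    fan              4
0       5      66   shipped   book              7
6       1      82   pending   book              3
2       2      96  returned  chair              4
drop duplicate status (keep=last):
   rating  refund    status   item  rating_plus_2
5       2      52      paid    fan              4
0       5      66   shipped   book              7
6       1      82   pending   book              3
2       2      96  returned  chair              4
Hence 3.

3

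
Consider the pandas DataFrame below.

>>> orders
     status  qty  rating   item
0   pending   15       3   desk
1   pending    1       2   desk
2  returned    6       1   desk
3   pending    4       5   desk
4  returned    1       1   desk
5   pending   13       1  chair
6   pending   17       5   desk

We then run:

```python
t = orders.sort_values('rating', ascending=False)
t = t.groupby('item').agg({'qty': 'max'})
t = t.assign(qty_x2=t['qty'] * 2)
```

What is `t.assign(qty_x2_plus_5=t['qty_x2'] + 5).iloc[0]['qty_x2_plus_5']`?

sort by rating descending:
     status  qty  rating   item
3   pending    4       5   desk
6   pending   17       5   desk
0   pending   15       3   desk
1   pending    1       2   desk
2  returned    6       1   desk
4  returned    1       1   desk
5   pending   13       1  chair
group by item, max of qty:
       qty
item      
chair   13
desk    17
add column qty_x2 = t['qty'] * 2:
       qty  qty_x2
item              
chair   13      26
desk    17      34
add column qty_x2_plus_5 = t['qty_x2'] + 5:
       qty  qty_x2  qty_x2_plus_5
item                             
chair   13      26             31
desk    17      34             39
value at position 0, column 'qty_x2_plus_5' → 31

31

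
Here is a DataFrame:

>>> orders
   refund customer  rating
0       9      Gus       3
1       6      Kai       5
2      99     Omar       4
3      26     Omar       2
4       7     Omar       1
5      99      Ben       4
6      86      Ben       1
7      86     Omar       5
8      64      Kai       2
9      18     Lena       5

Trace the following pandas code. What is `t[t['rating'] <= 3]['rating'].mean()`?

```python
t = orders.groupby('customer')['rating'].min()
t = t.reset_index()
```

group by customer, min of rating:
customer
Ben     1
Gus     3
Kai     2
Lena    5
Omar    1
Name: rating, dtype: int64
reset_index():
  customer  rating
0      Ben       1
1      Gus       3
2      Kai       2
3     Lena       5
4     Omar       1
filter rows where rating <= 3:
  customer  rating
0      Ben       1
1      Gus       3
2      Kai       2
4     Omar       1
mean of column 'rating' → 1.75

1.75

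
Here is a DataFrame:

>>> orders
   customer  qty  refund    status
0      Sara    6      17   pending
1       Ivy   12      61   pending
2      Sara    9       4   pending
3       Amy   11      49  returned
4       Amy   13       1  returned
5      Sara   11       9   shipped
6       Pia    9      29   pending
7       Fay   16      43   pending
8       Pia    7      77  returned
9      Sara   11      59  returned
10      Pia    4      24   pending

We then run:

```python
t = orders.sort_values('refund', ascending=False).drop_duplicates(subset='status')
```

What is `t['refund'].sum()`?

sort by refund descending:
   customer  qty  refund    status
8       Pia    7      77  returned
1       Ivy   12      61   pending
9      Sara   11      59  returned
3       Amy   11      49  returned
7       Fay   16      43   pending
6       Pia    9      29   pending
10      Pia    4      24   pending
0      Sara    6      17   pending
5      Sara   11       9   shipped
2      Sara    9       4   pending
4       Amy   13       1  returned
drop duplicate status (keep=first):
  customer  qty  refund    status
8      Pia    7      77  returned
1      Ivy   12      61   pending
5     Sara   11       9   shipped

147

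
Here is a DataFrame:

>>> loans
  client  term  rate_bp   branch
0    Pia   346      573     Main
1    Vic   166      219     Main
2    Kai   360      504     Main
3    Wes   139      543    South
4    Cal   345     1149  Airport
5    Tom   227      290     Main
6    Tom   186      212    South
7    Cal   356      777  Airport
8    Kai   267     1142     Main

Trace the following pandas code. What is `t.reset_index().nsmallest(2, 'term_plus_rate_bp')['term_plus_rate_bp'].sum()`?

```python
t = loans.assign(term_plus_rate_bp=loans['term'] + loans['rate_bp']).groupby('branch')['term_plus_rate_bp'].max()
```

2091

add column term_plus_rate_bp = loans['term'] + loans['rate_bp']:
  client  term  rate_bp   branch  term_plus_rate_bp
0    Pia   346      573     Main                919
1    Vic   166      219     Main                385
2    Kai   360      504     Main                864
3    Wes   139      543    South                682
4    Cal   345     1149  Airport               1494
5    Tom   227      290     Main                517
6    Tom   186      212    South                398
7    Cal   356      777  Airport               1133
8    Kai   267     1142     Main               1409
group by branch, max of term_plus_rate_bp:
branch
Airport    1494
Main       1409
South       682
Name: term_plus_rate_bp, dtype: int64
reset_index():
    branch  term_plus_rate_bp
0  Airport               1494
1     Main               1409
2    South                682
take 2 rows with smallest term_plus_rate_bp:
  branch  term_plus_rate_bp
2  South                682
1   Main               1409
Reading off the sum of column 'term_plus_rate_bp', we get 2091.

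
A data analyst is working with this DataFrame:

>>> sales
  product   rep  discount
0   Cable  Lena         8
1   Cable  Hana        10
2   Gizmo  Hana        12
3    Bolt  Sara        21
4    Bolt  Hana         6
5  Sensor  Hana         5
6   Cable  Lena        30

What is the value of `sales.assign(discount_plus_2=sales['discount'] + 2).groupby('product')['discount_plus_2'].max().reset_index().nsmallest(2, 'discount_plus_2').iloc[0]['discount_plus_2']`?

add column discount_plus_2 = sales['discount'] + 2:
  product   rep  discount  discount_plus_2
0   Cable  Lena         8               10
1   Cable  Hana        10               12
2   Gizmo  Hana        12               14
3    Bolt  Sara        21               23
4    Bolt  Hana         6                8
5  Sensor  Hana         5                7
6   Cable  Lena        30               32
group by product, max of discount_plus_2:
product
Bolt      23
Cable     32
Gizmo     14
Sensor     7
Name: discount_plus_2, dtype: int64
reset_index():
  product  discount_plus_2
0    Bolt               23
1   Cable               32
2   Gizmo               14
3  Sensor                7
take 2 rows with smallest discount_plus_2:
  product  discount_plus_2
3  Sensor                7
2   Gizmo               14
Taking the value at position 0, column 'discount_plus_2' gives 7.

7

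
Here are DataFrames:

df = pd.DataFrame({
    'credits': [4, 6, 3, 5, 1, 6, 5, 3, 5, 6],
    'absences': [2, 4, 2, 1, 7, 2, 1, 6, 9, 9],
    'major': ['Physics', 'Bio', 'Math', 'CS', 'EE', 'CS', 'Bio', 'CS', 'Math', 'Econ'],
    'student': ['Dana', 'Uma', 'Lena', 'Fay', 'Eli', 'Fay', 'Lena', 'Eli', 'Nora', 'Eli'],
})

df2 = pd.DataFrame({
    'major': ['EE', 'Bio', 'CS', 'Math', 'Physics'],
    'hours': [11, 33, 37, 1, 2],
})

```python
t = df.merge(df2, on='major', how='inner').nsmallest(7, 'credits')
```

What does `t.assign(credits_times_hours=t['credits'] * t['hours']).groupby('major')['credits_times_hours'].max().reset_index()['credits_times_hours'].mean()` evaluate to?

74.8

merge on 'major' (how='inner') → 9 rows:
   credits  absences    major student  hours
0        4         2  Physics    Dana      2
1        6         4      Bio     Uma     33
2        3         2     Math    Lena      1
3        5         1       CS     Fay     37
4        1         7       EE     Eli     11
5        6         2       CS     Fay     37
6        5         1      Bio    Lena     33
7        3         6       CS     Eli     37
8        5         9     Math    Nora      1
take 7 rows with smallest credits:
   credits  absences    major student  hours
4        1         7       EE     Eli     11
2        3         2     Math    Lena      1
7        3         6       CS     Eli     37
0        4         2  Physics    Dana      2
3        5         1       CS     Fay     37
6        5         1      Bio    Lena     33
8        5         9     Math    Nora      1
add column credits_times_hours = t['credits'] * t['hours']:
   credits  absences    major student  hours  credits_times_hours
4        1         7       EE     Eli     11                   11
2        3         2     Math    Lena      1                    3
7        3         6       CS     Eli     37                  111
0        4         2  Physics    Dana      2                    8
3        5         1       CS     Fay     37                  185
6        5         1      Bio    Lena     33                  165
8        5         9     Math    Nora      1                    5
group by major, max of credits_times_hours:
major
Bio        165
CS         185
EE          11
Math         5
Physics      8
Name: credits_times_hours, dtype: int64
reset_index():
     major  credits_times_hours
0      Bio                  165
1       CS                  185
2       EE                   11
3     Math                    5
4  Physics                    8
Taking the mean of column 'credits_times_hours' gives 74.8.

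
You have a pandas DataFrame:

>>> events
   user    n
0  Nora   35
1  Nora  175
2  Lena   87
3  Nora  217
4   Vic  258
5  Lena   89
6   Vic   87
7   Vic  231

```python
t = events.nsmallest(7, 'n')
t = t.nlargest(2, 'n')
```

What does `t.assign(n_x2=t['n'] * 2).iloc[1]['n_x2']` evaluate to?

434

take 7 rows with smallest n:
   user    n
0  Nora   35
2  Lena   87
6   Vic   87
5  Lena   89
1  Nora  175
3  Nora  217
7   Vic  231
take 2 rows with largest n:
   user    n
7   Vic  231
3  Nora  217
add column n_x2 = t['n'] * 2:
   user    n  n_x2
7   Vic  231   462
3  Nora  217   434
Then the value at position 1, column 'n_x2': 434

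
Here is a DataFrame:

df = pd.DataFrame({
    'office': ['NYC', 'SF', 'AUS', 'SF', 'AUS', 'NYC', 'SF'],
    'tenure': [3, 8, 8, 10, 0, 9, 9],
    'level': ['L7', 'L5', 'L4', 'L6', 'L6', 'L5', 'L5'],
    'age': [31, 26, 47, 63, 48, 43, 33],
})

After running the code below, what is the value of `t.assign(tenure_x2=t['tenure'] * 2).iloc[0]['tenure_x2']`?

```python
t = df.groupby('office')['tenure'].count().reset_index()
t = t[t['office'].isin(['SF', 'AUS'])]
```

4

group by office, count of tenure:
office
AUS    2
NYC    2
SF     3
Name: tenure, dtype: int64
reset_index():
  office  tenure
0    AUS       2
1    NYC       2
2     SF       3
filter rows where office in ['SF', 'AUS']:
  office  tenure
0    AUS       2
2     SF       3
add column tenure_x2 = t['tenure'] * 2:
  office  tenure  tenure_x2
0    AUS       2          4
2     SF       3          6
Reading off the value at position 0, column 'tenure_x2', we get 4.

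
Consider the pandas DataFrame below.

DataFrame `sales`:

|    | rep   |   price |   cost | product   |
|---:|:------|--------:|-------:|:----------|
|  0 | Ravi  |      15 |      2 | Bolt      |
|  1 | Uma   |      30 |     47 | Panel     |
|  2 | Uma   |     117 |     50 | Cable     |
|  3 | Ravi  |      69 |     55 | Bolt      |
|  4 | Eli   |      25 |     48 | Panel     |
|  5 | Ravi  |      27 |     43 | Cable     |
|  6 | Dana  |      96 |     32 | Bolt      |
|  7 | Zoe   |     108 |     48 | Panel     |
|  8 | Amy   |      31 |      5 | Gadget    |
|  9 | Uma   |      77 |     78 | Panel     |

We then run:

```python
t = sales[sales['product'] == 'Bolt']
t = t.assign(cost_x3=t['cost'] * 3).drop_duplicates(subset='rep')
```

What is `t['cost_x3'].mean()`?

filter rows where product == 'Bolt':
    rep  price  cost product
0  Ravi     15     2    Bolt
3  Ravi     69    55    Bolt
6  Dana     96    32    Bolt
add column cost_x3 = t['cost'] * 3:
    rep  price  cost product  cost_x3
0  Ravi     15     2    Bolt        6
3  Ravi     69    55    Bolt      165
6  Dana     96    32    Bolt       96
drop duplicate rep (keep=first):
    rep  price  cost product  cost_x3
0  Ravi     15     2    Bolt        6
6  Dana     96    32    Bolt       96
mean of column 'cost_x3' → 51.0

51.0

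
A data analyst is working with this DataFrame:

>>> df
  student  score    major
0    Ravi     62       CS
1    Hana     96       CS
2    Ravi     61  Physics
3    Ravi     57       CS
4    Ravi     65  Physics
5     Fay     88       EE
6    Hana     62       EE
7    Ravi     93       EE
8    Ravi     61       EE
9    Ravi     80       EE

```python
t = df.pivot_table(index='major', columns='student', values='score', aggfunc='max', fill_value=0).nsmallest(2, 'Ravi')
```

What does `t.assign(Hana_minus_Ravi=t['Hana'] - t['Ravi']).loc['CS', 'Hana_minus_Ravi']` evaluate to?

34

pivot: rows=major, cols=student, max(score):
student  Fay  Hana  Ravi
major                   
CS         0    96    62
EE        88    62    93
Physics    0     0    65
take 2 rows with smallest Ravi:
student  Fay  Hana  Ravi
major                   
CS         0    96    62
Physics    0     0    65
add column Hana_minus_Ravi = t['Hana'] - t['Ravi']:
student  Fay  Hana  Ravi  Hana_minus_Ravi
major                                    
CS         0    96    62               34
Physics    0     0    65              -65
So loc['CS', 'Hana_minus_Ravi'] = 34.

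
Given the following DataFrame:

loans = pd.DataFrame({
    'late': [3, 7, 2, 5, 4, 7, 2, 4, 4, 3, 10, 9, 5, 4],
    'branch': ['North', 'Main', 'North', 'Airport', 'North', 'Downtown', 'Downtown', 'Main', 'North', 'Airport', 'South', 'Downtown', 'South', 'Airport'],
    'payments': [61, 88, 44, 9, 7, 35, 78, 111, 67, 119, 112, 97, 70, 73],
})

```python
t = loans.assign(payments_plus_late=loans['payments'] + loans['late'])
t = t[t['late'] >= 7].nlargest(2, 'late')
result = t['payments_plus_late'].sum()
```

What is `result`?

228

add column payments_plus_late = loans['payments'] + loans['late']:
    late    branch  payments  payments_plus_late
0      3     North        61                  64
1      7      Main        88                  95
2      2     North        44                  46
3      5   Airport         9                  14
4      4     North         7                  11
5      7  Downtown        35                  42
6      2  Downtown        78                  80
7      4      Main       111                 115
8      4     North        67                  71
9      3   Airport       119                 122
10    10     South       112                 122
11     9  Downtown        97                 106
12     5     South        70                  75
13     4   Airport        73                  77
filter rows where late >= 7:
    late    branch  payments  payments_plus_late
1      7      Main        88                  95
5      7  Downtown        35                  42
10    10     South       112                 122
11     9  Downtown        97                 106
take 2 rows with largest late:
    late    branch  payments  payments_plus_late
10    10     South       112                 122
11     9  Downtown        97                 106
Then the sum of column 'payments_plus_late': 228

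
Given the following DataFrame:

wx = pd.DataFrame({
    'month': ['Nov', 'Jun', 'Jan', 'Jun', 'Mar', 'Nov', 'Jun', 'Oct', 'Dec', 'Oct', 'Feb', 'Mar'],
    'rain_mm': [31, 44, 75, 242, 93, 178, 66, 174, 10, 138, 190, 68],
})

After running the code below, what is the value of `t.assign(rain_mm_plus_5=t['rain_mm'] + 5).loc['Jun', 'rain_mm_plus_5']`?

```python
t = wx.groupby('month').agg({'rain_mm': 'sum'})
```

group by month, sum of rain_mm:
       rain_mm
month         
Dec         10
Feb        190
Jan         75
Jun        352
Mar        161
Nov        209
Oct        312
add column rain_mm_plus_5 = t['rain_mm'] + 5:
       rain_mm  rain_mm_plus_5
month                         
Dec         10              15
Feb        190             195
Jan         75              80
Jun        352             357
Mar        161             166
Nov        209             214
Oct        312             317
Taking the value at row 'Jun', column 'rain_mm_plus_5' gives 357.

357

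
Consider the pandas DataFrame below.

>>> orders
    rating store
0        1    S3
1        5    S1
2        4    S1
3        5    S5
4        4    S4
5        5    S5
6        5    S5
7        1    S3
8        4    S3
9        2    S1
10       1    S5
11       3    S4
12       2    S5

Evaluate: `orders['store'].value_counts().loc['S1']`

3

value_counts of store:
store
S5    5
S3    3
S1    3
S4    2
Name: count, dtype: int64
Finally, value at index 'S1' = 3.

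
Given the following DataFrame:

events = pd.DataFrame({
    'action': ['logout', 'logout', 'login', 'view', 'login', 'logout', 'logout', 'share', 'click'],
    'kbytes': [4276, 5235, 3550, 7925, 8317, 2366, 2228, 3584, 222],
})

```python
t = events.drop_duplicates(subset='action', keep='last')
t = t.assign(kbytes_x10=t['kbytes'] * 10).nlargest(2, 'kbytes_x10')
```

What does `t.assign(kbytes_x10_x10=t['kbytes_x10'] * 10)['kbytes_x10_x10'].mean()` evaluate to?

812100.0

drop duplicate action (keep=last):
   action  kbytes
3    view    7925
4   login    8317
6  logout    2228
7   share    3584
8   click     222
add column kbytes_x10 = t['kbytes'] * 10:
   action  kbytes  kbytes_x10
3    view    7925       79250
4   login    8317       83170
6  logout    2228       22280
7   share    3584       35840
8   click     222        2220
take 2 rows with largest kbytes_x10:
  action  kbytes  kbytes_x10
4  login    8317       83170
3   view    7925       79250
add column kbytes_x10_x10 = t['kbytes_x10'] * 10:
  action  kbytes  kbytes_x10  kbytes_x10_x10
4  login    8317       83170          831700
3   view    7925       79250          792500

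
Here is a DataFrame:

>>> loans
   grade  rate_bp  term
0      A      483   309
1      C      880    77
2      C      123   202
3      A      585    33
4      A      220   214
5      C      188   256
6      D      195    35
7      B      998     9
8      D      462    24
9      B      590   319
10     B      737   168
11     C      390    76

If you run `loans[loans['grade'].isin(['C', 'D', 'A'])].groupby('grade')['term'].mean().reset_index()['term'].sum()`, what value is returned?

367.583333333

filter rows where grade in ['C', 'D', 'A']:
   grade  rate_bp  term
0      A      483   309
1      C      880    77
2      C      123   202
3      A      585    33
4      A      220   214
5      C      188   256
6      D      195    35
8      D      462    24
11     C      390    76
group by grade, mean of term:
grade
A    185.333333
C    152.750000
D     29.500000
Name: term, dtype: float64
reset_index():
  grade        term
0     A  185.333333
1     C  152.750000
2     D   29.500000
Reading off the sum of column 'term', we get 367.583333333.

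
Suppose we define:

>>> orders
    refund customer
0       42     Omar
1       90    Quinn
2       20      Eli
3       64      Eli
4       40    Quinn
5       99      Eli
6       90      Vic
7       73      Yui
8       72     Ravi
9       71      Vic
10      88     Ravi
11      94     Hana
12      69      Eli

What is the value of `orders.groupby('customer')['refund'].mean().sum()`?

group by customer, mean of refund:
customer
Eli      63.0
Hana     94.0
Omar     42.0
Quinn    65.0
Ravi     80.0
Vic      80.5
Yui      73.0
Name: refund, dtype: float64
The sum of the resulting series is 497.5.

497.5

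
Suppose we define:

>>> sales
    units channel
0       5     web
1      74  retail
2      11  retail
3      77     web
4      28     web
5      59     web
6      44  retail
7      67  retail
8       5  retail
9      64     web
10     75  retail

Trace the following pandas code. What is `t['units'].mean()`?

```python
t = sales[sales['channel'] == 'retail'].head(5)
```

filter rows where channel == 'retail':
    units channel
1      74  retail
2      11  retail
6      44  retail
7      67  retail
8       5  retail
10     75  retail
take first 5 rows:
   units channel
1     74  retail
2     11  retail
6     44  retail
7     67  retail
8      5  retail

40.2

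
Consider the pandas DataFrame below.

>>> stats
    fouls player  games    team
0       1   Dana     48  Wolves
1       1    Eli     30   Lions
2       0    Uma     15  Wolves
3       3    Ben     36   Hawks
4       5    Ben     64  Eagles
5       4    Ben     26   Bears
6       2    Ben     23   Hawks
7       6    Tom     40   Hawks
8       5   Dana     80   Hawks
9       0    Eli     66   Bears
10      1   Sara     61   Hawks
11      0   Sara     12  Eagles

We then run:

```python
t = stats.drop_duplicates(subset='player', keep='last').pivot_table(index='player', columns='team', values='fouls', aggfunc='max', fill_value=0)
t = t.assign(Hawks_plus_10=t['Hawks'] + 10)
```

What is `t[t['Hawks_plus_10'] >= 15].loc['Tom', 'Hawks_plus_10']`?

16

drop duplicate player (keep=last):
    fouls player  games    team
2       0    Uma     15  Wolves
6       2    Ben     23   Hawks
7       6    Tom     40   Hawks
8       5   Dana     80   Hawks
9       0    Eli     66   Bears
11      0   Sara     12  Eagles
pivot: rows=player, cols=team, max(fouls):
team    Bears  Eagles  Hawks  Wolves
player                              
Ben         0       0      2       0
Dana        0       0      5       0
Eli         0       0      0       0
Sara        0       0      0       0
Tom         0       0      6       0
Uma         0       0      0       0
add column Hawks_plus_10 = t['Hawks'] + 10:
team    Bears  Eagles  Hawks  Wolves  Hawks_plus_10
player                                             
Ben         0       0      2       0             12
Dana        0       0      5       0             15
Eli         0       0      0       0             10
Sara        0       0      0       0             10
Tom         0       0      6       0             16
Uma         0       0      0       0             10
filter rows where Hawks_plus_10 >= 15:
team    Bears  Eagles  Hawks  Wolves  Hawks_plus_10
player                                             
Dana        0       0      5       0             15
Tom         0       0      6       0             16
Taking the value at row 'Tom', column 'Hawks_plus_10' gives 16.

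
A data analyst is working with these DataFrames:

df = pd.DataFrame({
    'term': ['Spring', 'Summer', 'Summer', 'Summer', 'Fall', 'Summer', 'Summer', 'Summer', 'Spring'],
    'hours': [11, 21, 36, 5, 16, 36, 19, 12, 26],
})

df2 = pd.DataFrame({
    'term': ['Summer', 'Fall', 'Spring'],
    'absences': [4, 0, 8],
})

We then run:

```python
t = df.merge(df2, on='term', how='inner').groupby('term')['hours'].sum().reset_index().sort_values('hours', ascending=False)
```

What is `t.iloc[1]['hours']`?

37

merge on 'term' (how='inner') → 9 rows:
     term  hours  absences
0  Spring     11         8
1  Summer     21         4
2  Summer     36         4
3  Summer      5         4
4    Fall     16         0
5  Summer     36         4
6  Summer     19         4
7  Summer     12         4
8  Spring     26         8
group by term, sum of hours:
term
Fall       16
Spring     37
Summer    129
Name: hours, dtype: int64
reset_index():
     term  hours
0    Fall     16
1  Spring     37
2  Summer    129
sort by hours descending:
     term  hours
2  Summer    129
1  Spring     37
0    Fall     16
value at position 1, column 'hours' → 37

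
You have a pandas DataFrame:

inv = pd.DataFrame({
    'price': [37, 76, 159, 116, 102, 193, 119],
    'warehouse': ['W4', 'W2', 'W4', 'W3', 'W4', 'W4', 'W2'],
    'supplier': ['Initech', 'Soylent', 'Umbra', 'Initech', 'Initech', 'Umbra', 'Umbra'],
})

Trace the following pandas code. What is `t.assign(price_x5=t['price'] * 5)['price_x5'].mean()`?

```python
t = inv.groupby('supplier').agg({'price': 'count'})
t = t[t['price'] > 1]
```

15.0

group by supplier, count of price:
          price
supplier       
Initech       3
Soylent       1
Umbra         3
filter rows where price > 1:
          price
supplier       
Initech       3
Umbra         3
add column price_x5 = t['price'] * 5:
          price  price_x5
supplier                 
Initech       3        15
Umbra         3        15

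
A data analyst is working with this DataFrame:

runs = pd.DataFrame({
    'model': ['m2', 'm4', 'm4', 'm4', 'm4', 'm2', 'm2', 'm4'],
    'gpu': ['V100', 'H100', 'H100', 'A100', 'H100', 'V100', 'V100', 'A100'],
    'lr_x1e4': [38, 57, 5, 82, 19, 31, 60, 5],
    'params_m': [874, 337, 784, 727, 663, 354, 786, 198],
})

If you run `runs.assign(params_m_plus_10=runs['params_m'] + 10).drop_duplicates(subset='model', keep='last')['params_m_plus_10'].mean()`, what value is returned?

502.0

add column params_m_plus_10 = runs['params_m'] + 10:
  model   gpu  lr_x1e4  params_m  params_m_plus_10
0    m2  V100       38       874               884
1    m4  H100       57       337               347
2    m4  H100        5       784               794
3    m4  A100       82       727               737
4    m4  H100       19       663               673
5    m2  V100       31       354               364
6    m2  V100       60       786               796
7    m4  A100        5       198               208
drop duplicate model (keep=last):
  model   gpu  lr_x1e4  params_m  params_m_plus_10
6    m2  V100       60       786               796
7    m4  A100        5       198               208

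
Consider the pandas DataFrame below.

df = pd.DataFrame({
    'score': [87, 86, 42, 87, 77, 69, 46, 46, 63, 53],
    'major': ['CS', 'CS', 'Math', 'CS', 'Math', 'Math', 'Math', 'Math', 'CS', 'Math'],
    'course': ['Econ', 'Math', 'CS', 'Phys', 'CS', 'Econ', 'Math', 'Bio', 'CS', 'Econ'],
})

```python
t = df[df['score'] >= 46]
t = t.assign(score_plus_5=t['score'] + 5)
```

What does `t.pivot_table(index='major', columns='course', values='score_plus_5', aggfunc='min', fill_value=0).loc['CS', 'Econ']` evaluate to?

92

filter rows where score >= 46:
   score major course
0     87    CS   Econ
1     86    CS   Math
3     87    CS   Phys
4     77  Math     CS
5     69  Math   Econ
6     46  Math   Math
7     46  Math    Bio
8     63    CS     CS
9     53  Math   Econ
add column score_plus_5 = t['score'] + 5:
   score major course  score_plus_5
0     87    CS   Econ            92
1     86    CS   Math            91
3     87    CS   Phys            92
4     77  Math     CS            82
5     69  Math   Econ            74
6     46  Math   Math            51
7     46  Math    Bio            51
8     63    CS     CS            68
9     53  Math   Econ            58
pivot: rows=major, cols=course, min(score_plus_5):
course  Bio  CS  Econ  Math  Phys
major                            
CS        0  68    92    91    92
Math     51  82    58    51     0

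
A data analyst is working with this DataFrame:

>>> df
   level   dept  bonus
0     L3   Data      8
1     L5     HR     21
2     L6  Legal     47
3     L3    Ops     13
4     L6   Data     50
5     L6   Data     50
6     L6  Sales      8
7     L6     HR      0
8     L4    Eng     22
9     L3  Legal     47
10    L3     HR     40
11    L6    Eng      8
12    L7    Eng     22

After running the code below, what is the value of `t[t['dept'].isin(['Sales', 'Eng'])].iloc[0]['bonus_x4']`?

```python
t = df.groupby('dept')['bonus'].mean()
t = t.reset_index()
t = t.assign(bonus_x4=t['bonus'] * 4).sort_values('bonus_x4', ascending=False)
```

69.3333333333

group by dept, mean of bonus:
dept
Data     36.000000
Eng      17.333333
HR       20.333333
Legal    47.000000
Ops      13.000000
Sales     8.000000
Name: bonus, dtype: float64
reset_index():
    dept      bonus
0   Data  36.000000
1    Eng  17.333333
2     HR  20.333333
3  Legal  47.000000
4    Ops  13.000000
5  Sales   8.000000
add column bonus_x4 = t['bonus'] * 4:
    dept      bonus    bonus_x4
0   Data  36.000000  144.000000
1    Eng  17.333333   69.333333
2     HR  20.333333   81.333333
3  Legal  47.000000  188.000000
4    Ops  13.000000   52.000000
5  Sales   8.000000   32.000000
sort by bonus_x4 descending:
    dept      bonus    bonus_x4
3  Legal  47.000000  188.000000
0   Data  36.000000  144.000000
2     HR  20.333333   81.333333
1    Eng  17.333333   69.333333
4    Ops  13.000000   52.000000
5  Sales   8.000000   32.000000
filter rows where dept in ['Sales', 'Eng']:
    dept      bonus   bonus_x4
1    Eng  17.333333  69.333333
5  Sales   8.000000  32.000000
value at position 0, column 'bonus_x4' → 69.3333333333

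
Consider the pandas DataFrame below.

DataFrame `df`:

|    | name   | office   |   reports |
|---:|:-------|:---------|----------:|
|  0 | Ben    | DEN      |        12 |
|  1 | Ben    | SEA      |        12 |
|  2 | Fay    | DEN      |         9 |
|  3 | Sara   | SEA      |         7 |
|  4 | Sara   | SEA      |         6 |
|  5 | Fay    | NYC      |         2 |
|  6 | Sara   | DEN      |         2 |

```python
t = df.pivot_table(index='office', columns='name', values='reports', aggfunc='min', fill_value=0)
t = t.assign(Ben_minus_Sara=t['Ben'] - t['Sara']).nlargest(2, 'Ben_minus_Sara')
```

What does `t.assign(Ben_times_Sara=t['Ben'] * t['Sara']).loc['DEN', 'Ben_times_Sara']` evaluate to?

pivot: rows=office, cols=name, min(reports):
name    Ben  Fay  Sara
office                
DEN      12    9     2
NYC       0    2     0
SEA      12    0     6
add column Ben_minus_Sara = t['Ben'] - t['Sara']:
name    Ben  Fay  Sara  Ben_minus_Sara
office                                
DEN      12    9     2              10
NYC       0    2     0               0
SEA      12    0     6               6
take 2 rows with largest Ben_minus_Sara:
name    Ben  Fay  Sara  Ben_minus_Sara
office                                
DEN      12    9     2              10
SEA      12    0     6               6
add column Ben_times_Sara = t['Ben'] * t['Sara']:
name    Ben  Fay  Sara  Ben_minus_Sara  Ben_times_Sara
office                                                
DEN      12    9     2              10              24
SEA      12    0     6               6              72
The value at row 'DEN', column 'Ben_times_Sara' is 24.

24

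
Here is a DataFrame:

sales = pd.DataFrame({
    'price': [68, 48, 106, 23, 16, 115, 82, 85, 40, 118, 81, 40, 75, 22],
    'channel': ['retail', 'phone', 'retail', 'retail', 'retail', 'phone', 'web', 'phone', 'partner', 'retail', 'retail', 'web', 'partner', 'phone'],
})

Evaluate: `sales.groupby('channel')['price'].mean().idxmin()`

group by channel, mean of price:
channel
partner    57.500000
phone      67.500000
retail     68.666667
web        61.000000
Name: price, dtype: float64
Taking the label with the smallest value gives partner.

partner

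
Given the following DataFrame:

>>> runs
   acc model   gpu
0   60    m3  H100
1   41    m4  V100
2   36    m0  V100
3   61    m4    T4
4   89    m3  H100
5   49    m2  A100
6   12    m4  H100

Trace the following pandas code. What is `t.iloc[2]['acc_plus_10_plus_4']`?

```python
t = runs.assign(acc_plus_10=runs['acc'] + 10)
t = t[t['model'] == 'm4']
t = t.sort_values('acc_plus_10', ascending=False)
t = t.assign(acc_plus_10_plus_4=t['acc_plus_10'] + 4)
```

add column acc_plus_10 = runs['acc'] + 10:
   acc model   gpu  acc_plus_10
0   60    m3  H100           70
1   41    m4  V100           51
2   36    m0  V100           46
3   61    m4    T4           71
4   89    m3  H100           99
5   49    m2  A100           59
6   12    m4  H100           22
filter rows where model == 'm4':
   acc model   gpu  acc_plus_10
1   41    m4  V100           51
3   61    m4    T4           71
6   12    m4  H100           22
sort by acc_plus_10 descending:
   acc model   gpu  acc_plus_10
3   61    m4    T4           71
1   41    m4  V100           51
6   12    m4  H100           22
add column acc_plus_10_plus_4 = t['acc_plus_10'] + 4:
   acc model   gpu  acc_plus_10  acc_plus_10_plus_4
3   61    m4    T4           71                  75
1   41    m4  V100           51                  55
6   12    m4  H100           22                  26
The value at position 2, column 'acc_plus_10_plus_4' is 26.

26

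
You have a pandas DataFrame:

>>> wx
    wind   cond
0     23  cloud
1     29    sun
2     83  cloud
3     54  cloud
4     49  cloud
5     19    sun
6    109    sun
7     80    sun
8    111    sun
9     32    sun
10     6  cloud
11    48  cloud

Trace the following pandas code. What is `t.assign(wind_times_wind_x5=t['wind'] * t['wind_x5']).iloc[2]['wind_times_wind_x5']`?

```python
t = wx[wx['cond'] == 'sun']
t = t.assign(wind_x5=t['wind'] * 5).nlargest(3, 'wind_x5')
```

32000

filter rows where cond == 'sun':
   wind cond
1    29  sun
5    19  sun
6   109  sun
7    80  sun
8   111  sun
9    32  sun
add column wind_x5 = t['wind'] * 5:
   wind cond  wind_x5
1    29  sun      145
5    19  sun       95
6   109  sun      545
7    80  sun      400
8   111  sun      555
9    32  sun      160
take 3 rows with largest wind_x5:
   wind cond  wind_x5
8   111  sun      555
6   109  sun      545
7    80  sun      400
add column wind_times_wind_x5 = t['wind'] * t['wind_x5']:
   wind cond  wind_x5  wind_times_wind_x5
8   111  sun      555               61605
6   109  sun      545               59405
7    80  sun      400               32000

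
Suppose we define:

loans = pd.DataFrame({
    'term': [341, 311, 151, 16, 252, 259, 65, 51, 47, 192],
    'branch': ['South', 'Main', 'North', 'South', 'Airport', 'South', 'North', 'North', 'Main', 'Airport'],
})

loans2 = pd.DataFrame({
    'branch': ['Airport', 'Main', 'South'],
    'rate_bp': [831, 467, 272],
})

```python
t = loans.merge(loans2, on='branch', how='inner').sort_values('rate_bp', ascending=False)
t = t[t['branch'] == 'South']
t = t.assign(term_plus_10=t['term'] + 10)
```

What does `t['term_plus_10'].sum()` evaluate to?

646

merge on 'branch' (how='inner') → 7 rows:
   term   branch  rate_bp
0   341    South      272
1   311     Main      467
2    16    South      272
3   252  Airport      831
4   259    South      272
5    47     Main      467
6   192  Airport      831
sort by rate_bp descending:
   term   branch  rate_bp
3   252  Airport      831
6   192  Airport      831
1   311     Main      467
5    47     Main      467
0   341    South      272
2    16    South      272
4   259    South      272
filter rows where branch == 'South':
   term branch  rate_bp
0   341  South      272
2    16  South      272
4   259  South      272
add column term_plus_10 = t['term'] + 10:
   term branch  rate_bp  term_plus_10
0   341  South      272           351
2    16  South      272            26
4   259  South      272           269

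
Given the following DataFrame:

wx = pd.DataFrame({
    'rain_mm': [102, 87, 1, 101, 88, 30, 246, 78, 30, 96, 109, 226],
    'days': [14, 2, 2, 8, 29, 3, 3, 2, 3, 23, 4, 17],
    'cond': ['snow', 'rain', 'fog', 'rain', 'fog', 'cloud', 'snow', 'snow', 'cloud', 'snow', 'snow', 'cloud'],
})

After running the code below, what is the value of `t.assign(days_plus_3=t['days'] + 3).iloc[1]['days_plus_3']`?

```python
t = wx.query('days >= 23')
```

26

filter rows where days >= 23:
   rain_mm  days  cond
4       88    29   fog
9       96    23  snow
add column days_plus_3 = t['days'] + 3:
   rain_mm  days  cond  days_plus_3
4       88    29   fog           32
9       96    23  snow           26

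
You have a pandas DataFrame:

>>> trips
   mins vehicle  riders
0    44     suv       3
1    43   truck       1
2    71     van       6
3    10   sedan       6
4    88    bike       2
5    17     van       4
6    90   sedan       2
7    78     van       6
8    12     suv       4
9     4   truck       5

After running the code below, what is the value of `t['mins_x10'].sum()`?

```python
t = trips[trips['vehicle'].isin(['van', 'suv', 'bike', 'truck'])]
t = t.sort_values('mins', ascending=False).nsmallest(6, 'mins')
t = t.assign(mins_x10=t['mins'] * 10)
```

filter rows where vehicle in ['van', 'suv', 'bike', 'truck']:
   mins vehicle  riders
0    44     suv       3
1    43   truck       1
2    71     van       6
4    88    bike       2
5    17     van       4
7    78     van       6
8    12     suv       4
9     4   truck       5
sort by mins descending:
   mins vehicle  riders
4    88    bike       2
7    78     van       6
2    71     van       6
0    44     suv       3
1    43   truck       1
5    17     van       4
8    12     suv       4
9     4   truck       5
take 6 rows with smallest mins:
   mins vehicle  riders
9     4   truck       5
8    12     suv       4
5    17     van       4
1    43   truck       1
0    44     suv       3
2    71     van       6
add column mins_x10 = t['mins'] * 10:
   mins vehicle  riders  mins_x10
9     4   truck       5        40
8    12     suv       4       120
5    17     van       4       170
1    43   truck       1       430
0    44     suv       3       440
2    71     van       6       710

1910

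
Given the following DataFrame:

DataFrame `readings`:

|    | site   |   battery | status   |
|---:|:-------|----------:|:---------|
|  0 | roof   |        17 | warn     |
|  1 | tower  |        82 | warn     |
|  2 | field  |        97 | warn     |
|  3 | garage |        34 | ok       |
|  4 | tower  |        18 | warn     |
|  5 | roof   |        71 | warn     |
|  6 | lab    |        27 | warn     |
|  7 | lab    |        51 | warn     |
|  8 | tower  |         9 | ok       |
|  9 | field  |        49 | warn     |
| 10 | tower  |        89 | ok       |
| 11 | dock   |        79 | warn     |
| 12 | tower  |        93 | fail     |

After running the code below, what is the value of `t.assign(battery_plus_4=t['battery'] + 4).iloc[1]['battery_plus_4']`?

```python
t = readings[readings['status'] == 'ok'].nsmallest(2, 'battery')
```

filter rows where status == 'ok':
      site  battery status
3   garage       34     ok
8    tower        9     ok
10   tower       89     ok
take 2 rows with smallest battery:
     site  battery status
8   tower        9     ok
3  garage       34     ok
add column battery_plus_4 = t['battery'] + 4:
     site  battery status  battery_plus_4
8   tower        9     ok              13
3  garage       34     ok              38
Finally, value at position 1, column 'battery_plus_4' = 38.

38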